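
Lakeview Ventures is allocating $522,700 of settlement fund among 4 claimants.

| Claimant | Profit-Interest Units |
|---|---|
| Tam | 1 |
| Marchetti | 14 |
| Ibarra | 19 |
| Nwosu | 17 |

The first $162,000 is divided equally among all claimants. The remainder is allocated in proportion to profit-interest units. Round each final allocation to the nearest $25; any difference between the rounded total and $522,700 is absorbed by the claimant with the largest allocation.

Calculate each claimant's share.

Tam: $47,575; Marchetti: $139,525; Ibarra: $174,875; Nwosu: $160,725

First tranche $162,000 split equally: $40,500 each.
Remainder $360,700 by profit-interest units (total 51): Tam 7,072.55 → $7,075; Marchetti 99,015.69 → $99,025; Ibarra 134,378.43 → $134,375; Nwosu 120,233.33 → $120,225.
Totals: Tam $40,500 + $7,075 = $47,575; Marchetti $40,500 + $99,025 = $139,525; Ibarra $40,500 + $134,375 = $174,875; Nwosu $40,500 + $120,225 = $160,725.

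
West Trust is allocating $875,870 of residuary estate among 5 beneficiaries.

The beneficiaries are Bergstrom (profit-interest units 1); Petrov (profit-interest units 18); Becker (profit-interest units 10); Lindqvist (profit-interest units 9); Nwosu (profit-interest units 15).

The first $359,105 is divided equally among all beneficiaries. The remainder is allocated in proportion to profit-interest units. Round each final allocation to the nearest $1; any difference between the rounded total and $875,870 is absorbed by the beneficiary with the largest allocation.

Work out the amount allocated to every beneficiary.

Bergstrom: $81,571; Petrov: $247,326; Becker: $169,324; Lindqvist: $159,574; Nwosu: $218,075

$359,105 shared equally gives $71,821 per beneficiary.
Remainder $516,765 by profit-interest units (total 53): Bergstrom 9,750.28 → $9,750; Petrov 175,505.09 → $175,505; Becker 97,502.83 → $97,503; Lindqvist 87,752.55 → $87,753; Nwosu 146,254.25 → $146,254.
Totals: Bergstrom $71,821 + $9,750 = $81,571; Petrov $71,821 + $175,505 = $247,326; Becker $71,821 + $97,503 = $169,324; Lindqvist $71,821 + $87,753 = $159,574; Nwosu $71,821 + $146,254 = $218,075.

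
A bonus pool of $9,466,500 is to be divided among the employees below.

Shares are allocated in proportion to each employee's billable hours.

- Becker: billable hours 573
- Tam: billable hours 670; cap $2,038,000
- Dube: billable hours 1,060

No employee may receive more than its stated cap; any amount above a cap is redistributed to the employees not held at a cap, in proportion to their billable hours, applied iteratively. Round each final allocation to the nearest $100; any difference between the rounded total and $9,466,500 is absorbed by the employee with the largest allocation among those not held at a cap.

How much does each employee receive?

Billable hours total: 2,303.
Proportional shares (ignoring caps): Becker 2,355,321.10; Tam 2,754,040.38; Dube 4,357,138.51.
Cap binds for Tam ($2,038,000); residual $7,428,500 reallocated over remaining billable hours 1,633.
Remaining shares: Becker 2,606,571.03 → $2,606,600; Dube 4,821,928.97 → $4,821,900.

Becker: $2,606,600; Tam: $2,038,000; Dube: $4,821,900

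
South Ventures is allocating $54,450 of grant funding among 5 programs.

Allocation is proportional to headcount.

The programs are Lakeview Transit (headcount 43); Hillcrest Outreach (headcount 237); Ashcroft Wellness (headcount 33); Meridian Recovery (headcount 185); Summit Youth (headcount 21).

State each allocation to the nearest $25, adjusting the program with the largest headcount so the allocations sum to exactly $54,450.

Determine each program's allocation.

Combined headcount = 519.
Proportional shares: Lakeview Transit 43/519 × $54,450 = 4,511.27; Hillcrest Outreach 237/519 × $54,450 = 24,864.45; Ashcroft Wellness 33/519 × $54,450 = 3,462.14; Meridian Recovery 185/519 × $54,450 = 19,408.96; Summit Youth 21/519 × $54,450 = 2,203.18.
At nearest $25: Lakeview Transit $4,500; Hillcrest Outreach $24,875; Ashcroft Wellness $3,450; Meridian Recovery $19,400; Summit Youth $2,200. Sum = $54,425.
Difference $54,450 − $54,425 = +$25 applied to largest headcount (Hillcrest Outreach): Hillcrest Outreach becomes $24,900.

Lakeview Transit: $4,500 | Hillcrest Outreach: $24,900 | Ashcroft Wellness: $3,450 | Meridian Recovery: $19,400 | Summit Youth: $2,200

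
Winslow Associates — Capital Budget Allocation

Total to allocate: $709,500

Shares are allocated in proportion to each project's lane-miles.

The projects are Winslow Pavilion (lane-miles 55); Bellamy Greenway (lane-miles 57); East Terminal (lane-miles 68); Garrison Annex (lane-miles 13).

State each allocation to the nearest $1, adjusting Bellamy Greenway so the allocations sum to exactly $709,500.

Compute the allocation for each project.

Total lane-miles = 193.
Pro-rata amounts: Winslow Pavilion 55/193 × $709,500 = 202,189.12; Bellamy Greenway 57/193 × $709,500 = 209,541.45; East Terminal 68/193 × $709,500 = 249,979.27; Garrison Annex 13/193 × $709,500 = 47,790.16.
After rounding ($1): Winslow Pavilion $202,189; Bellamy Greenway $209,541; East Terminal $249,979; Garrison Annex $47,790. Sum = $709,499.
Difference $709,500 − $709,499 = +$1 applied to Bellamy Greenway: Bellamy Greenway becomes $209,542.

Winslow Pavilion: $202,189; Bellamy Greenway: $209,542; East Terminal: $249,979; Garrison Annex: $47,790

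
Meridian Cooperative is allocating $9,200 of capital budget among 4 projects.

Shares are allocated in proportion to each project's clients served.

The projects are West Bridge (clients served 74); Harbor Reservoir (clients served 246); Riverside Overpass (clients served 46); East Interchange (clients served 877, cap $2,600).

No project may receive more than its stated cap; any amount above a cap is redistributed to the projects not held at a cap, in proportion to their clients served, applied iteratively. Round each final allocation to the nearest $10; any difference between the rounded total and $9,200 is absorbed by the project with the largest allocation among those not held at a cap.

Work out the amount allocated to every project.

West Bridge: $1,330; Harbor Reservoir: $4,440; Riverside Overpass: $830; East Interchange: $2,600

Total clients served = 1,243.
Unconstrained shares: West Bridge 547.71; Harbor Reservoir 1,820.76; Riverside Overpass 340.47; East Interchange 6,491.07.
Cap binds for East Interchange ($2,600); remaining pool $6,600 reallocated over remaining clients served 366.
Redistributed shares: West Bridge 1,334.43 → $1,330; Harbor Reservoir 4,436.07 → $4,440; Riverside Overpass 829.51 → $830.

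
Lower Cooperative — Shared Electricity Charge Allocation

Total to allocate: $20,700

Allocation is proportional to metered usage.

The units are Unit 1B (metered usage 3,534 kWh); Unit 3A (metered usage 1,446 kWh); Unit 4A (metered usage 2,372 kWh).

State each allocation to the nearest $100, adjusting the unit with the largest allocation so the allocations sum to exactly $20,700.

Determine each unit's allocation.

Unit 1B: $9,900 · Unit 3A: $4,100 · Unit 4A: $6,700

Combined metered usage = 7,352.
Unrounded shares: Unit 1B 3,534/7,352 × $20,700 = 9,950.19; Unit 3A 1,446/7,352 × $20,700 = 4,071.30; Unit 4A 2,372/7,352 × $20,700 = 6,678.51.
Rounded to nearest $100: Unit 1B $10,000; Unit 3A $4,100; Unit 4A $6,700. Sum = $20,800.
Difference $20,700 − $20,800 = −$100 applied to largest allocation (Unit 1B): Unit 1B becomes $9,900.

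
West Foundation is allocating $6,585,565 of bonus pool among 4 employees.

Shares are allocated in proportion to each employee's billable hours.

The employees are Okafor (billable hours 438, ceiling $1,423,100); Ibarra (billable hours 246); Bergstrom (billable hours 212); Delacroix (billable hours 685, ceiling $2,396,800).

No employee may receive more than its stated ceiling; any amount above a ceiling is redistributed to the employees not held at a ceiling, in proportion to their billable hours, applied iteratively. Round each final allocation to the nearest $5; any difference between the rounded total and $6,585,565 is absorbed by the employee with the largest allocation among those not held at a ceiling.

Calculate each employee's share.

Combined billable hours = 1,581.
Unconstrained shares: Okafor 1,824,463.93; Ibarra 1,024,698.92; Bergstrom 883,073.86; Delacroix 2,853,328.29.
Capped: Okafor ($1,423,100), Delacroix ($2,396,800); remaining pool $2,765,665 reallocated over remaining billable hours 458.
Remaining shares: Ibarra 1,485,488.19 → $1,485,490; Bergstrom 1,280,176.81 → $1,280,175.

Okafor: $1,423,100 · Ibarra: $1,485,490 · Bergstrom: $1,280,175 · Delacroix: $2,396,800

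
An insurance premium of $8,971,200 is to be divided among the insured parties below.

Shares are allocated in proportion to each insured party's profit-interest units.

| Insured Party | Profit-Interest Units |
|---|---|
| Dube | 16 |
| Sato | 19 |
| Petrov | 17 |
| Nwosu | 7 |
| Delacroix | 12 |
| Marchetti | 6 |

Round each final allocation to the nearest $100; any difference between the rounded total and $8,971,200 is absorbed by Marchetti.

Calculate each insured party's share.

Total profit-interest units = 77.
Pro-rata amounts: Dube 16/77 × $8,971,200 = 1,864,145.45; Sato 19/77 × $8,971,200 = 2,213,672.73; Petrov 17/77 × $8,971,200 = 1,980,654.55; Nwosu 7/77 × $8,971,200 = 815,563.64; Delacroix 12/77 × $8,971,200 = 1,398,109.09; Marchetti 6/77 × $8,971,200 = 699,054.55.
At nearest $100: Dube $1,864,100; Sato $2,213,700; Petrov $1,980,700; Nwosu $815,600; Delacroix $1,398,100; Marchetti $699,100. Sum = $8,971,300.
Difference $8,971,200 − $8,971,300 = −$100 applied to Marchetti: Marchetti becomes $699,000.

Dube: $1,864,100 · Sato: $2,213,700 · Petrov: $1,980,700 · Nwosu: $815,600 · Delacroix: $1,398,100 · Marchetti: $699,000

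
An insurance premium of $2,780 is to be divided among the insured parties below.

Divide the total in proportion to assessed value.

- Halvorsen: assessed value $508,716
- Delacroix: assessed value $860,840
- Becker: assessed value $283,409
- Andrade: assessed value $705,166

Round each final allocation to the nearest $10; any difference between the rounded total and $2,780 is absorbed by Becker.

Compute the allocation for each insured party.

Combined assessed value = 2,358,131.
Pro-rata amounts: Halvorsen 508,716/2,358,131 × $2,780 = 599.73; Delacroix 860,840/2,358,131 × $2,780 = 1,014.84; Becker 283,409/2,358,131 × $2,780 = 334.11; Andrade 705,166/2,358,131 × $2,780 = 831.32.
At nearest $10: Halvorsen $600; Delacroix $1,010; Becker $330; Andrade $830. Sum = $2,770.
Difference $2,780 − $2,770 = +$10 applied to Becker: Becker becomes $340.

Halvorsen: $600; Delacroix: $1,010; Becker: $340; Andrade: $830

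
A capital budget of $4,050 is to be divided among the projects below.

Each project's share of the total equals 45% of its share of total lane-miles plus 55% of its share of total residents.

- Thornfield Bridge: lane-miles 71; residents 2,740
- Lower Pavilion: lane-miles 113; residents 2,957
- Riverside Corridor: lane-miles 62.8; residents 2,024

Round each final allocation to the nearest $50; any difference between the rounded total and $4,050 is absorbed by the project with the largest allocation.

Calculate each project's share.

Lane-miles total 246.8; residents total 7,721.
Combined weights (45% lane-miles + 55% residents): Thornfield Bridge 0.3246; Lower Pavilion 0.4167; Riverside Corridor 0.2587.
Unrounded shares: Thornfield Bridge 1,314.79; Lower Pavilion 1,687.54; Riverside Corridor 1,047.67.
Rounded to nearest $50: Thornfield Bridge $1,300; Lower Pavilion $1,700; Riverside Corridor $1,050. Sum = $4,050.
No rounding difference to absorb.

Thornfield Bridge: $1,300; Lower Pavilion: $1,700; Riverside Corridor: $1,050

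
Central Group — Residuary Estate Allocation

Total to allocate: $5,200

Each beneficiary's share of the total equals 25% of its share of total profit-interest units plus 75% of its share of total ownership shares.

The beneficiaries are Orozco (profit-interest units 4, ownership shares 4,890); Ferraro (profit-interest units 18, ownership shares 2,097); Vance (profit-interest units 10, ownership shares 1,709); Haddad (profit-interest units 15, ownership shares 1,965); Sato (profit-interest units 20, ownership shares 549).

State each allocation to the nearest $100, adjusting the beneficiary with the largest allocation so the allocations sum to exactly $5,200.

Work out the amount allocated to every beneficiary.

Orozco: $1,700; Ferraro: $1,100; Vance: $800; Haddad: $1,000; Sato: $600

Totals — profit-interest units 67, ownership shares 11,210.
Blended shares (25% profit-interest units + 75% ownership shares): Orozco 0.3421; Ferraro 0.2075; Vance 0.1517; Haddad 0.1874; Sato 0.1114.
Proportional shares: Orozco 1,778.86; Ferraro 1,078.81; Vance 788.60; Haddad 974.68; Sato 579.06.
Rounded to nearest $100: Orozco $1,800; Ferraro $1,100; Vance $800; Haddad $1,000; Sato $600. Sum = $5,300.
Difference $5,200 − $5,300 = −$100 applied to largest allocation (Orozco): Orozco becomes $1,700.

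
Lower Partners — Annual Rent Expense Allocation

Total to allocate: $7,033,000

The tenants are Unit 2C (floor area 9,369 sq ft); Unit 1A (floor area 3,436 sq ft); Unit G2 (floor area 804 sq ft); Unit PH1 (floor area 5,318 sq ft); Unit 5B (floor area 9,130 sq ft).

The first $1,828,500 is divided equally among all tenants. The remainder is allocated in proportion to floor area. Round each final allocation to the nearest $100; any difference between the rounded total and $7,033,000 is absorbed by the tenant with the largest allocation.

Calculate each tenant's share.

First tranche $1,828,500 split equally: $365,700 each.
Remainder $5,204,500 by floor area (total 28,057): Unit 2C 1,737,924.96 → $1,737,900; Unit 1A 637,369.00 → $637,400; Unit G2 149,139.89 → $149,100; Unit PH1 986,475.07 → $986,500; Unit 5B 1,693,591.08 → $1,693,600.
Totals: Unit 2C $365,700 + $1,737,900 = $2,103,600; Unit 1A $365,700 + $637,400 = $1,003,100; Unit G2 $365,700 + $149,100 = $514,800; Unit PH1 $365,700 + $986,500 = $1,352,200; Unit 5B $365,700 + $1,693,600 = $2,059,300.

Unit 2C: $2,103,600 · Unit 1A: $1,003,100 · Unit G2: $514,800 · Unit PH1: $1,352,200 · Unit 5B: $2,059,300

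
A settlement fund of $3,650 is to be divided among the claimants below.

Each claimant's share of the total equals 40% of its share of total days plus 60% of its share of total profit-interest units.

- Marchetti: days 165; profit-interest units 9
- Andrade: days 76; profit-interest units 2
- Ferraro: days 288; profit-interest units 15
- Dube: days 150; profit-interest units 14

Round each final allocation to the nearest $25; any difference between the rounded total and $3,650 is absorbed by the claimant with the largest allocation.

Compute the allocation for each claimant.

Totals — days 679, profit-interest units 40.
Combined weights (40% days + 60% profit-interest units): Marchetti 0.2322; Andrade 0.0748; Ferraro 0.3947; Dube 0.2984.
Pro-rata amounts: Marchetti 847.54; Andrade 272.92; Ferraro 1,440.51; Dube 1,089.03.
At nearest $25: Marchetti $850; Andrade $275; Ferraro $1,450; Dube $1,100. Sum = $3,675.
Difference $3,650 − $3,675 = −$25 applied to largest allocation (Ferraro): Ferraro becomes $1,425.

Marchetti: $850 · Andrade: $275 · Ferraro: $1,425 · Dube: $1,100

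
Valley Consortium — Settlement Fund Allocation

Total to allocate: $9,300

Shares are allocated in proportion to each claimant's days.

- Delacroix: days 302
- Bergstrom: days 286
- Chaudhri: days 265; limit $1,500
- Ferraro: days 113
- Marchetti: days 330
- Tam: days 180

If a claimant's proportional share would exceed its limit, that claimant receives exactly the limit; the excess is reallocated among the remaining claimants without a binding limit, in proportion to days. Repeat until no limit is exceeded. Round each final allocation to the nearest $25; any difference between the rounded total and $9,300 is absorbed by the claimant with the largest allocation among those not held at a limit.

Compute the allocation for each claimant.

Days total: 1,476.
Proportional shares (ignoring caps): Delacroix 1,902.85; Bergstrom 1,802.03; Chaudhri 1,669.72; Ferraro 711.99; Marchetti 2,079.27; Tam 1,134.15.
Capped: Chaudhri ($1,500); balance $7,800 reallocated over remaining days 1,211.
Redistributed shares: Delacroix 1,945.17 → $1,950; Bergstrom 1,842.11 → $1,850; Ferraro 727.83 → $725; Marchetti 2,125.52 → $2,125; Tam 1,159.37 → $1,150.

Delacroix: $1,950 | Bergstrom: $1,850 | Chaudhri: $1,500 | Ferraro: $725 | Marchetti: $2,125 | Tam: $1,150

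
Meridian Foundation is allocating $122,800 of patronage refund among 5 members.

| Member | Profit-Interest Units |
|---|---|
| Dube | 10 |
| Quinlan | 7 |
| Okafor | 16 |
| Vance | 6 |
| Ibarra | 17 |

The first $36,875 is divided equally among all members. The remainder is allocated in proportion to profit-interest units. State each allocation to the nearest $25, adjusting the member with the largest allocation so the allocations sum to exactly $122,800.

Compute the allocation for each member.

First tranche $36,875 split equally: $7,375 each.
Remainder $85,925 by profit-interest units (total 56): Dube 15,343.75 → $15,350; Quinlan 10,740.62 → $10,750; Okafor 24,550.00 → $24,550; Vance 9,206.25 → $9,200; Ibarra 26,084.38 → $26,075.
Totals: Dube $7,375 + $15,350 = $22,725; Quinlan $7,375 + $10,750 = $18,125; Okafor $7,375 + $24,550 = $31,925; Vance $7,375 + $9,200 = $16,575; Ibarra $7,375 + $26,075 = $33,450.

Dube: $22,725; Quinlan: $18,125; Okafor: $31,925; Vance: $16,575; Ibarra: $33,450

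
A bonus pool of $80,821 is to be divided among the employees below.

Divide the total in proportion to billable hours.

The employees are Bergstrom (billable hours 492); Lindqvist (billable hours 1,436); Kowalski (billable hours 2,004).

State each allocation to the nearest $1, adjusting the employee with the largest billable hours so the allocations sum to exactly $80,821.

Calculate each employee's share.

Sum of billable hours: 3,932.
Raw shares: Bergstrom 492/3,932 × $80,821 = 10,112.90; Lindqvist 1,436/3,932 × $80,821 = 29,516.52; Kowalski 2,004/3,932 × $80,821 = 41,191.58.
Rounded to nearest $1: Bergstrom $10,113; Lindqvist $29,517; Kowalski $41,192. Sum = $80,822.
Difference $80,821 − $80,822 = −$1 applied to largest billable hours (Kowalski): Kowalski becomes $41,191.

Bergstrom: $10,113 | Lindqvist: $29,517 | Kowalski: $41,191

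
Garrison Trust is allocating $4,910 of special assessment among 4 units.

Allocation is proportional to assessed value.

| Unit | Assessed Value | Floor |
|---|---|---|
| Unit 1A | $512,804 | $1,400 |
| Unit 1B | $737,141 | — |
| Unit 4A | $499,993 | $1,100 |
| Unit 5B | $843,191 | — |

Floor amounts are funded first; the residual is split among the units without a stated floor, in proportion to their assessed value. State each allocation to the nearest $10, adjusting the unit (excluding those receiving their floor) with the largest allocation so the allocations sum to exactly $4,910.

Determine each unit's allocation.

Unit 1A: $1,400 · Unit 1B: $1,120 · Unit 4A: $1,100 · Unit 5B: $1,290

Guaranteed amounts: Unit 1A $1,400; Unit 4A $1,100. Remaining pool $2,410.
Remaining pool split over remaining assessed value 1,580,332: Unit 1B 1,124.14 → $1,120; Unit 5B 1,285.86 → $1,290.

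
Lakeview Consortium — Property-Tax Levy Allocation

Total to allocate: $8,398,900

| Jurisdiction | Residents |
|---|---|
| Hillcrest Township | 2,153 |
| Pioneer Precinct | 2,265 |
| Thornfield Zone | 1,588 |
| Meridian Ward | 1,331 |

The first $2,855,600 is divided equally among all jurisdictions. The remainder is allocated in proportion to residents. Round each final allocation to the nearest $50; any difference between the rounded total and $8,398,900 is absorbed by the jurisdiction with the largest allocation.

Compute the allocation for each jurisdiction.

$2,855,600 shared equally gives $713,900 per jurisdiction.
Remainder $5,543,300 by residents (total 7,337): Hillcrest Township 1,626,649.16 → $1,626,650; Pioneer Precinct 1,711,268.16 → $1,711,250; Thornfield Zone 1,199,776.53 → $1,199,800; Meridian Ward 1,005,606.15 → $1,005,600.
Totals: Hillcrest Township $713,900 + $1,626,650 = $2,340,550; Pioneer Precinct $713,900 + $1,711,250 = $2,425,150; Thornfield Zone $713,900 + $1,199,800 = $1,913,700; Meridian Ward $713,900 + $1,005,600 = $1,719,500.

Hillcrest Township: $2,340,550 | Pioneer Precinct: $2,425,150 | Thornfield Zone: $1,913,700 | Meridian Ward: $1,719,500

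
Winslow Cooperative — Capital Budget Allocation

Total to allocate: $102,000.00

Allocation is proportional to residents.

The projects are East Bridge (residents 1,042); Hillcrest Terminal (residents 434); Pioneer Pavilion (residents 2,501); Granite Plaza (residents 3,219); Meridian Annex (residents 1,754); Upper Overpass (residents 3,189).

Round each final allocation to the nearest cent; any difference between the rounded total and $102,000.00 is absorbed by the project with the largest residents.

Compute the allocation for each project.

East Bridge: $8,755.58 | Hillcrest Terminal: $3,646.76 | Pioneer Pavilion: $21,015.08 | Granite Plaza: $27,048.19 | Meridian Annex: $14,738.28 | Upper Overpass: $26,796.11

Residents total: 1,042 + 434 + 2,501 + 3,219 + 1,754 + 3,189 = 12,139.
Unrounded shares: East Bridge 8,755.5812; Hillcrest Terminal 3,646.7584; Pioneer Pavilion 21,015.0754; Granite Plaza 27,048.1918; Meridian Annex 14,738.2816; Upper Overpass 26,796.1117.
Rounded to nearest cent: East Bridge $8,755.58; Hillcrest Terminal $3,646.76; Pioneer Pavilion $21,015.08; Granite Plaza $27,048.19; Meridian Annex $14,738.28; Upper Overpass $26,796.11. Sum = $102,000.00.
Sum already equals the total — no adjustment.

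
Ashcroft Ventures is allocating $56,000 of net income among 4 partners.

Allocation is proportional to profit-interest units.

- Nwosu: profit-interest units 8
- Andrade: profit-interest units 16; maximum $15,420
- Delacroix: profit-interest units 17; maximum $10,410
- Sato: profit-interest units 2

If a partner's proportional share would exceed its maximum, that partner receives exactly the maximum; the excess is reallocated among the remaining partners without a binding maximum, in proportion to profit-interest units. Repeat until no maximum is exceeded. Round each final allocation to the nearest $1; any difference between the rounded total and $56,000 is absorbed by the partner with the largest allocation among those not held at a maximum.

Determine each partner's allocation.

Total profit-interest units = 43.
Proportional shares (ignoring caps): Nwosu 10,418.60; Andrade 20,837.21; Delacroix 22,139.53; Sato 2,604.65.
Held at cap: Andrade ($15,420), Delacroix ($10,410); remaining pool $30,170 reallocated over remaining profit-interest units 10.
Remaining shares: Nwosu 24,136.00 → $24,136; Sato 6,034.00 → $6,034.

Nwosu: $24,136; Andrade: $15,420; Delacroix: $10,410; Sato: $6,034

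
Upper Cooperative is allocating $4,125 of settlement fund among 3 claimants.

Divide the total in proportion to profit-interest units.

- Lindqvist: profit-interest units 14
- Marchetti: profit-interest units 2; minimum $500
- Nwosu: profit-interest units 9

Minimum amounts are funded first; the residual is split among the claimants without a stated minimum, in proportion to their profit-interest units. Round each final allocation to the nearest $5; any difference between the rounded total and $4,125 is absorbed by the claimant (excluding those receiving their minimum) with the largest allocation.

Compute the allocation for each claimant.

Lindqvist: $2,205 · Marchetti: $500 · Nwosu: $1,420

Fund the minimums — Marchetti $500. Remaining pool $3,625.
Remaining pool split over remaining profit-interest units 23: Lindqvist 2,206.52 → $2,205; Nwosu 1,418.48 → $1,420.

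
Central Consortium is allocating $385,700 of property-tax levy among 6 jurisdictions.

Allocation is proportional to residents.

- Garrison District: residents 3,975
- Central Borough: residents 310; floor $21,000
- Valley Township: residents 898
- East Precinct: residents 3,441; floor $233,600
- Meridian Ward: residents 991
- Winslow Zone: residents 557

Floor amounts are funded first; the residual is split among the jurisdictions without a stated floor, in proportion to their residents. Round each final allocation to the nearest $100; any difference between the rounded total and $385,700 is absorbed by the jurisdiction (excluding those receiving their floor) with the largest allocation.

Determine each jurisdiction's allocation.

Garrison District: $81,200; Central Borough: $21,000; Valley Township: $18,300; East Precinct: $233,600; Meridian Ward: $20,200; Winslow Zone: $11,400

Fund the minimums — Central Borough $21,000; East Precinct $233,600. Balance $131,100.
Balance split over remaining residents 6,421: Garrison District 81,159.09 → $81,200; Valley Township 18,334.81 → $18,300; Meridian Ward 20,233.62 → $20,200; Winslow Zone 11,372.48 → $11,400.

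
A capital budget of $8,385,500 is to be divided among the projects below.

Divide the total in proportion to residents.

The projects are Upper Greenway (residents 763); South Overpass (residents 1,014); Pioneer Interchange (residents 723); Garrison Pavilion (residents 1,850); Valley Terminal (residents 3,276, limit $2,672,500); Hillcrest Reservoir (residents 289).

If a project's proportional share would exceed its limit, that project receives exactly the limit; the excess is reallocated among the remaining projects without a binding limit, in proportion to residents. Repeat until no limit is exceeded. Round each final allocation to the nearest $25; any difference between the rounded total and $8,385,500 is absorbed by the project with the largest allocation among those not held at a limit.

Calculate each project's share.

Combined residents = 7,915.
Unconstrained shares: Upper Greenway 808,355.84; South Overpass 1,074,276.31; Pioneer Interchange 765,978.08; Garrison Pavilion 1,959,971.57; Valley Terminal 3,470,738.85; Hillcrest Reservoir 306,179.34.
Capped: Valley Terminal ($2,672,500); residual $5,713,000 reallocated over remaining residents 4,639.
Shares after redistribution: Upper Greenway 939,646.26 → $939,650; South Overpass 1,248,756.63 → $1,248,750; Pioneer Interchange 890,385.64 → $890,375; Garrison Pavilion 2,278,303.51 → $2,278,300; Hillcrest Reservoir 355,907.95 → $355,900.
Rounding difference +$25 applied to Garrison Pavilion → $2,278,325.

Upper Greenway: $939,650 · South Overpass: $1,248,750 · Pioneer Interchange: $890,375 · Garrison Pavilion: $2,278,325 · Valley Terminal: $2,672,500 · Hillcrest Reservoir: $355,900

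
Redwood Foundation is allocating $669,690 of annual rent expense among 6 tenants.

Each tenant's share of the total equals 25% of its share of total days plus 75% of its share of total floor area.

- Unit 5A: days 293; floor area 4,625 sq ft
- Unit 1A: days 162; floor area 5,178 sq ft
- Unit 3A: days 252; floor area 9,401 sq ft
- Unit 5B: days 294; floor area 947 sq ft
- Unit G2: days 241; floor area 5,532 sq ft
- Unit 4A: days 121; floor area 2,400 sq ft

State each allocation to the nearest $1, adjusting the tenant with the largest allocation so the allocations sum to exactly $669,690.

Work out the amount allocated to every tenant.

Totals — days 1,363, floor area 28,083.
Composite weights (25% days + 75% floor area): Unit 5A 0.1773; Unit 1A 0.1680; Unit 3A 0.2973; Unit 5B 0.0792; Unit G2 0.1919; Unit 4A 0.0863.
Raw shares: Unit 5A 118,708.94; Unit 1A 112,508.17; Unit 3A 199,092.03; Unit 5B 53,050.34; Unit G2 128,543.37; Unit 4A 57,787.15.
At nearest $1: Unit 5A $118,709; Unit 1A $112,508; Unit 3A $199,092; Unit 5B $53,050; Unit G2 $128,543; Unit 4A $57,787. Sum = $669,689.
Difference $669,690 − $669,689 = +$1 applied to largest allocation (Unit 3A): Unit 3A becomes $199,093.

Unit 5A: $118,709 · Unit 1A: $112,508 · Unit 3A: $199,093 · Unit 5B: $53,050 · Unit G2: $128,543 · Unit 4A: $57,787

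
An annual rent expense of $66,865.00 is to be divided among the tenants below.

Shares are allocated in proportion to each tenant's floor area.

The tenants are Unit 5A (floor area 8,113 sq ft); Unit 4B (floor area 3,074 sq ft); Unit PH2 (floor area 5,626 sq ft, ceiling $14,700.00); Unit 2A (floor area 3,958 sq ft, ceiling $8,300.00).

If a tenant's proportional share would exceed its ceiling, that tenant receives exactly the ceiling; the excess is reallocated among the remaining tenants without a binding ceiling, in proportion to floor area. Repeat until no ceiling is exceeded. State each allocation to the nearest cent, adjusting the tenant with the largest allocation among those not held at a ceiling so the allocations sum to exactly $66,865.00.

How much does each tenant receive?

Floor area total: 20,771.
Unconstrained shares: Unit 5A 26,116.9778; Unit 4B 9,895.6723; Unit PH2 18,110.9475; Unit 2A 12,741.4024.
Capped: Unit PH2 ($14,700.00), Unit 2A ($8,300.00); residual $43,865.00 reallocated over remaining floor area 11,187.
Shares after redistribution: Unit 5A 31,811.6336 → $31,811.63; Unit 4B 12,053.3664 → $12,053.37.

Unit 5A: $31,811.63 | Unit 4B: $12,053.37 | Unit PH2: $14,700.00 | Unit 2A: $8,300.00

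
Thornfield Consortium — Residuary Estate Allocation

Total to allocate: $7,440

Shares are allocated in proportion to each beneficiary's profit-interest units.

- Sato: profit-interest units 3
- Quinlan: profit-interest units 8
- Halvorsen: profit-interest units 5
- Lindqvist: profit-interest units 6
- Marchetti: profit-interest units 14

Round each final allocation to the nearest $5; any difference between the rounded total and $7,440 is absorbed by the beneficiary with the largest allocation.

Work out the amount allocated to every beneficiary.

Sum of profit-interest units: 36.
Raw shares: Sato 3/36 × $7,440 = 620.00; Quinlan 8/36 × $7,440 = 1,653.33; Halvorsen 5/36 × $7,440 = 1,033.33; Lindqvist 6/36 × $7,440 = 1,240.00; Marchetti 14/36 × $7,440 = 2,893.33.
After rounding ($5): Sato $620; Quinlan $1,655; Halvorsen $1,035; Lindqvist $1,240; Marchetti $2,895. Sum = $7,445.
Difference $7,440 − $7,445 = −$5 applied to largest allocation (Marchetti): Marchetti becomes $2,890.

Sato: $620 | Quinlan: $1,655 | Halvorsen: $1,035 | Lindqvist: $1,240 | Marchetti: $2,890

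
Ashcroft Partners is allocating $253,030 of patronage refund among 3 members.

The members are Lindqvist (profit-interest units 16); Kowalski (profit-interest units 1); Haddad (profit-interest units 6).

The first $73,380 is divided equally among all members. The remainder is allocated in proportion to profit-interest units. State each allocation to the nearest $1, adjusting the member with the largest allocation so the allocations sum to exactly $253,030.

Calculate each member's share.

Equal tier: $73,380 ÷ 3 = $24,460 apiece.
Remainder $179,650 by profit-interest units (total 23): Lindqvist 124,973.91 → $124,974; Kowalski 7,810.87 → $7,811; Haddad 46,865.22 → $46,865.
Totals: Lindqvist $24,460 + $124,974 = $149,434; Kowalski $24,460 + $7,811 = $32,271; Haddad $24,460 + $46,865 = $71,325.

Lindqvist: $149,434 · Kowalski: $32,271 · Haddad: $71,325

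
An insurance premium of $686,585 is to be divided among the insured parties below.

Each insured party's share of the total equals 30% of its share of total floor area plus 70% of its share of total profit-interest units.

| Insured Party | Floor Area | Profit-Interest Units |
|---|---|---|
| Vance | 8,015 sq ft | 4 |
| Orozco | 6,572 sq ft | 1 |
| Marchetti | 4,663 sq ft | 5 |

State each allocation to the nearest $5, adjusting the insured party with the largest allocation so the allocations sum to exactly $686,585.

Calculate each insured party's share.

Floor area total 19,250; profit-interest units total 10.
Blended shares (30% floor area + 70% profit-interest units): Vance 0.4049; Orozco 0.1724; Marchetti 0.4227.
Unrounded shares: Vance 278,004.51; Orozco 118,381.52; Marchetti 290,198.97.
After rounding ($5): Vance $278,005; Orozco $118,380; Marchetti $290,200. Sum = $686,585.
No rounding difference to absorb.

Vance: $278,005 | Orozco: $118,380 | Marchetti: $290,200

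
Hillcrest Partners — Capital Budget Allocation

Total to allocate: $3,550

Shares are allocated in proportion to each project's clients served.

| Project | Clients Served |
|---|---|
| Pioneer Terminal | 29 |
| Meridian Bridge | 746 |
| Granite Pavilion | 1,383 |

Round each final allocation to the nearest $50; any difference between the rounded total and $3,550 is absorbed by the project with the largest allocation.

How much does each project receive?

Combined clients served = 2,158.
Proportional shares: Pioneer Terminal 29/2,158 × $3,550 = 47.71; Meridian Bridge 746/2,158 × $3,550 = 1,227.20; Granite Pavilion 1,383/2,158 × $3,550 = 2,275.09.
After rounding ($50): Pioneer Terminal $50; Meridian Bridge $1,250; Granite Pavilion $2,300. Sum = $3,600.
Difference $3,550 − $3,600 = −$50 applied to largest allocation (Granite Pavilion): Granite Pavilion becomes $2,250.

Pioneer Terminal: $50 · Meridian Bridge: $1,250 · Granite Pavilion: $2,250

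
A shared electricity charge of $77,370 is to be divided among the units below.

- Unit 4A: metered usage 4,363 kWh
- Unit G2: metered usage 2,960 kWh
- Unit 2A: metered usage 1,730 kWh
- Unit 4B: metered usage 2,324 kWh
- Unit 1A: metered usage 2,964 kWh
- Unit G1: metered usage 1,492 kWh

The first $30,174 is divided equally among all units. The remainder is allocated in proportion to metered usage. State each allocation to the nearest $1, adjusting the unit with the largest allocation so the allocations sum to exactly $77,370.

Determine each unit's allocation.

$30,174 shared equally gives $5,029 per unit.
Remainder $47,196 by metered usage (total 15,833): Unit 4A 13,005.504 → $13,006; Unit G2 8,823.35 → $8,823; Unit 2A 5,156.89 → $5,157; Unit 4B 6,927.53 → $6,928; Unit 1A 8,835.28 → $8,835; Unit G1 4,447.45 → $4,447.
Totals: Unit 4A $5,029 + $13,006 = $18,035; Unit G2 $5,029 + $8,823 = $13,852; Unit 2A $5,029 + $5,157 = $10,186; Unit 4B $5,029 + $6,928 = $11,957; Unit 1A $5,029 + $8,835 = $13,864; Unit G1 $5,029 + $4,447 = $9,476.

Unit 4A: $18,035 · Unit G2: $13,852 · Unit 2A: $10,186 · Unit 4B: $11,957 · Unit 1A: $13,864 · Unit G1: $9,476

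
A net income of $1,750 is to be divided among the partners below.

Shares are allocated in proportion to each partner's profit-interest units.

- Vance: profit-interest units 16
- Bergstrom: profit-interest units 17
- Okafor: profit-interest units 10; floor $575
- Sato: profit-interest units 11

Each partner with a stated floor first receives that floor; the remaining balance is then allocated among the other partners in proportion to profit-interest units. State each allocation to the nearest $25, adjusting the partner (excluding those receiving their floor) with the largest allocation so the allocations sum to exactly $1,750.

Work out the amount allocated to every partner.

Fund the minimums — Okafor $575. Residual $1,175.
Residual split over remaining profit-interest units 44: Vance 427.27 → $425; Bergstrom 453.98 → $450; Sato 293.75 → $300.

Vance: $425 | Bergstrom: $450 | Okafor: $575 | Sato: $300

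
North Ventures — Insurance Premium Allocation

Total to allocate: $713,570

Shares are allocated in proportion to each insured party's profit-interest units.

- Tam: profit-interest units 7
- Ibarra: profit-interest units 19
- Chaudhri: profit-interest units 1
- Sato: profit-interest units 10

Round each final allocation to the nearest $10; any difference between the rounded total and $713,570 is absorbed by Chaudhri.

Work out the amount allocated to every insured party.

Tam: $135,000 · Ibarra: $366,430 · Chaudhri: $19,280 · Sato: $192,860

Profit-interest units total: 37.
Unrounded shares: Tam 7/37 × $713,570 = 134,999.73; Ibarra 19/37 × $713,570 = 366,427.84; Chaudhri 1/37 × $713,570 = 19,285.68; Sato 10/37 × $713,570 = 192,856.76.
At nearest $10: Tam $135,000; Ibarra $366,430; Chaudhri $19,290; Sato $192,860. Sum = $713,580.
Difference $713,570 − $713,580 = −$10 applied to Chaudhri: Chaudhri becomes $19,280.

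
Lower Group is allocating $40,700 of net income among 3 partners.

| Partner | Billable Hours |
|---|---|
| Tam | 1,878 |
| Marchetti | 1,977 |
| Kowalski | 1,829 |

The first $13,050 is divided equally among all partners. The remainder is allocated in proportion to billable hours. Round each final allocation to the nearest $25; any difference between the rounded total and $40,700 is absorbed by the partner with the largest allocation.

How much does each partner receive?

Tam: $13,475 · Marchetti: $13,975 · Kowalski: $13,250

Equal tier: $13,050 ÷ 3 = $4,350 apiece.
Remainder $27,650 by billable hours (total 5,684): Tam 9,135.59 → $9,125; Marchetti 9,617.18 → $9,625; Kowalski 8,897.23 → $8,900.
Totals: Tam $4,350 + $9,125 = $13,475; Marchetti $4,350 + $9,625 = $13,975; Kowalski $4,350 + $8,900 = $13,250.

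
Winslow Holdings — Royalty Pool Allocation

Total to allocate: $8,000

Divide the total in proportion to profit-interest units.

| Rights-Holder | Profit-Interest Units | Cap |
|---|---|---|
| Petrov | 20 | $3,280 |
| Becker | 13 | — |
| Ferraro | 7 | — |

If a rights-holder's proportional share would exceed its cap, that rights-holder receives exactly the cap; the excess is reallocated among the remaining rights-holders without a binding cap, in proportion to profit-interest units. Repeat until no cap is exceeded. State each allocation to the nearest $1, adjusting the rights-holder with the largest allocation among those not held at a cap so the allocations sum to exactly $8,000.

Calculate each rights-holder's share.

Combined profit-interest units = 40.
Proportional shares (ignoring caps): Petrov 4,000.00; Becker 2,600.00; Ferraro 1,400.00.
Cap binds for Petrov ($3,280); residual $4,720 reallocated over remaining profit-interest units 20.
Redistributed shares: Becker 3,068.00 → $3,068; Ferraro 1,652.00 → $1,652.

Petrov: $3,280; Becker: $3,068; Ferraro: $1,652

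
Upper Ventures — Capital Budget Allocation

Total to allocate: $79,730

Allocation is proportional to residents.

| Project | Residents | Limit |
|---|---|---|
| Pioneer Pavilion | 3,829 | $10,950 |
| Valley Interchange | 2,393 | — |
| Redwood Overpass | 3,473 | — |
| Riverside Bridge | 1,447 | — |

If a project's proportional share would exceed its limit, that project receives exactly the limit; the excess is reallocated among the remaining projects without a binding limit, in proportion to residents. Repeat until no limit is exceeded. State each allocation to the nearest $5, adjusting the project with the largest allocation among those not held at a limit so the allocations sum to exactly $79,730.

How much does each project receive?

Total residents = 11,142.
Proportional shares (ignoring caps): Pioneer Pavilion 27,399.58; Valley Interchange 17,123.85; Redwood Overpass 24,852.12; Riverside Bridge 10,354.45.
Cap binds for Pioneer Pavilion ($10,950); balance $68,780 reallocated over remaining residents 7,313.
Remaining shares: Valley Interchange 22,506.57 → $22,505; Redwood Overpass 32,664.15 → $32,665; Riverside Bridge 13,609.28 → $13,610.

Pioneer Pavilion: $10,950 | Valley Interchange: $22,505 | Redwood Overpass: $32,665 | Riverside Bridge: $13,610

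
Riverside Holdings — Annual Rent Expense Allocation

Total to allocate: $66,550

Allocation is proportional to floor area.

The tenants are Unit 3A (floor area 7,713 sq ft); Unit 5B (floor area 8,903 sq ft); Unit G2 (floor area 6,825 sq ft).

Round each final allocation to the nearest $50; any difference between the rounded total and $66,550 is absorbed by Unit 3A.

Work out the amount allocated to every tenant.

Unit 3A: $21,850 | Unit 5B: $25,300 | Unit G2: $19,400

Total floor area = 23,441.
Proportional shares: Unit 3A 7,713/23,441 × $66,550 = 21,897.54; Unit 5B 8,903/23,441 × $66,550 = 25,276.00; Unit G2 6,825/23,441 × $66,550 = 19,376.47.
After rounding ($50): Unit 3A $21,900; Unit 5B $25,300; Unit G2 $19,400. Sum = $66,600.
Difference $66,550 − $66,600 = −$50 applied to Unit 3A: Unit 3A becomes $21,850.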